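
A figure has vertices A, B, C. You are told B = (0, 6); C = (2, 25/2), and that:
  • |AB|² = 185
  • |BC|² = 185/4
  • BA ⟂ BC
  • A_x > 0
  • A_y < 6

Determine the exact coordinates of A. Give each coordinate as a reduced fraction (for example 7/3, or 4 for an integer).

A = (13, 2)

1. A_x = 13  [[BA ⟂ BC ⇒ 2x+13/2y-39=0] ∩ [|A−(0, 6)|²=185]]
2. A_y = 2  [[BA ⟂ BC ⇒ 2x+13/2y-39=0] ∩ [|A−(0, 6)|²=185]]
   so A = (13, 2)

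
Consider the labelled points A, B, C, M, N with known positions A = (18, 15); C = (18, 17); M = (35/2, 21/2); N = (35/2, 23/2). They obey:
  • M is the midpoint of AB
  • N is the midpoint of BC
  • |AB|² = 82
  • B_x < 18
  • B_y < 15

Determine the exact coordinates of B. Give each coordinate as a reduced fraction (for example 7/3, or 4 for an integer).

1. B_x = 17  [B = 2·M−A = 2·(35/2, 21/2)−(18, 15)]
2. B_y = 6  [B = 2·M−A = 2·(35/2, 21/2)−(18, 15)]
   so B = (17, 6)

B = (17, 6)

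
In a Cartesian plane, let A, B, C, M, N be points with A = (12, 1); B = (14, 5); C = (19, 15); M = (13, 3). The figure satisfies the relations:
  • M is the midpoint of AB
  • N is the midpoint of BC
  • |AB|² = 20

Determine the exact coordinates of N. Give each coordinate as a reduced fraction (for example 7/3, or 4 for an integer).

1. N_x = 33/2  [2·N = B+C = (14, 5)+(19, 15)]
2. N_y = 10  [2·N = B+C = (14, 5)+(19, 15)]
   so N = (33/2, 10)

N = (33/2, 10)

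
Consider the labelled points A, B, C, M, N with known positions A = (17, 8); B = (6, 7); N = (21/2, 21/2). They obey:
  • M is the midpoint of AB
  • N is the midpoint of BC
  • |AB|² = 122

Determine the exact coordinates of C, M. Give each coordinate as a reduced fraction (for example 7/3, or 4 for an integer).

1. M_x = 23/2  [2·M = A+B = (17, 8)+(6, 7)]
2. M_y = 15/2  [2·M = A+B = (17, 8)+(6, 7)]
   so M = (23/2, 15/2)
3. C_x = 15  [C = 2·N−B = 2·(21/2, 21/2)−(6, 7)]
4. C_y = 14  [C = 2·N−B = 2·(21/2, 21/2)−(6, 7)]
   so C = (15, 14)

C = (15, 14)
M = (23/2, 15/2)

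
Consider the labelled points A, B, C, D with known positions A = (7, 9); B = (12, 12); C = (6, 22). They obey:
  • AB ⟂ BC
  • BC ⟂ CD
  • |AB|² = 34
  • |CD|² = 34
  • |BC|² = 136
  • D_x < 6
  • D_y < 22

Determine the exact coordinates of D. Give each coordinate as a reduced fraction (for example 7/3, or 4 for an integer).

D = (1, 19)

1. D_x = 1  [[BC ⟂ CD ⇒ -6x+10y-184=0] ∩ [|D−(6, 22)|²=34]]
2. D_y = 19  [[BC ⟂ CD ⇒ -6x+10y-184=0] ∩ [|D−(6, 22)|²=34]]
   so D = (1, 19)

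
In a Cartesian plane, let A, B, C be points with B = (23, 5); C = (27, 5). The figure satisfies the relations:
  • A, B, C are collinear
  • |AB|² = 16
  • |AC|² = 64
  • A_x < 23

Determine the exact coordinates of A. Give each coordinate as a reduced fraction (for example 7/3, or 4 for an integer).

1. A_x = 19  [[A, B, C are collinear ⇒ 4y-20=0] ∩ [|A−(23, 5)|²=16]]
2. A_y = 5  [[A, B, C are collinear ⇒ 4y-20=0] ∩ [|A−(23, 5)|²=16]]
   so A = (19, 5)

A = (19, 5)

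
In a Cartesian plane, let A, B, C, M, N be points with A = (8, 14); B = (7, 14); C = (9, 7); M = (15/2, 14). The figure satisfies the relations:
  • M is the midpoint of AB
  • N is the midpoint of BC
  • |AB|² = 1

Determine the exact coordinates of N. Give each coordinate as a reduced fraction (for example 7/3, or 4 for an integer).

1. N_x = 8  [2·N = B+C = (7, 14)+(9, 7)]
2. N_y = 21/2  [2·N = B+C = (7, 14)+(9, 7)]
   so N = (8, 21/2)

N = (8, 21/2)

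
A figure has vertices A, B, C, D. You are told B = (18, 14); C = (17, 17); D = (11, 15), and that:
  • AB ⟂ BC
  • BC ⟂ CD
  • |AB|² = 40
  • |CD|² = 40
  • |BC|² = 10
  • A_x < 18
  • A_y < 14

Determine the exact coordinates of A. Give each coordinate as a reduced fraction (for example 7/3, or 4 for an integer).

1. A_x = 12  [[AB ⟂ BC ⇒ 1x-3y+24=0] ∩ [|A−(18, 14)|²=40]]
2. A_y = 12  [[AB ⟂ BC ⇒ 1x-3y+24=0] ∩ [|A−(18, 14)|²=40]]
   so A = (12, 12)

A = (12, 12)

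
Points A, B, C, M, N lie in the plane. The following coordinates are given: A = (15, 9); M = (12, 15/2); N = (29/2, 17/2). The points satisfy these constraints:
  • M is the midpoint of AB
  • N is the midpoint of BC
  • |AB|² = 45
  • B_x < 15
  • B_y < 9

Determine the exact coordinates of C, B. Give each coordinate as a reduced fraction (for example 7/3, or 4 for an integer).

1. B_x = 9  [B = 2·M−A = 2·(12, 15/2)−(15, 9)]
2. B_y = 6  [B = 2·M−A = 2·(12, 15/2)−(15, 9)]
   so B = (9, 6)
3. C_x = 20  [C = 2·N−B = 2·(29/2, 17/2)−(9, 6)]
4. C_y = 11  [C = 2·N−B = 2·(29/2, 17/2)−(9, 6)]
   so C = (20, 11)

C = (20, 11)
B = (9, 6)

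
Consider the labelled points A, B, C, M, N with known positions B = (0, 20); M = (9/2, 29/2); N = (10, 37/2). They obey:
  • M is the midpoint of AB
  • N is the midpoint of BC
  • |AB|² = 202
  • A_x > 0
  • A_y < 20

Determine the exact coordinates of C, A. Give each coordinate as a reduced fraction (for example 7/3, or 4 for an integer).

1. A_x = 9  [A = 2·M−B = 2·(9/2, 29/2)−(0, 20)]
2. A_y = 9  [A = 2·M−B = 2·(9/2, 29/2)−(0, 20)]
   so A = (9, 9)
3. C_x = 20  [C = 2·N−B = 2·(10, 37/2)−(0, 20)]
4. C_y = 17  [C = 2·N−B = 2·(10, 37/2)−(0, 20)]
   so C = (20, 17)

C = (20, 17)
A = (9, 9)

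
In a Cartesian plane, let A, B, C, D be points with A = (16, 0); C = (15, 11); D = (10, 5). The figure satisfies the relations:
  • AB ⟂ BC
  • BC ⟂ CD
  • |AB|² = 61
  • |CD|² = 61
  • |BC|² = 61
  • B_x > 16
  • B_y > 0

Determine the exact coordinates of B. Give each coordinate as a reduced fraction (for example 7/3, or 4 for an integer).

B = (21, 6)

1. B_x = 21  [[BC ⟂ CD ⇒ 5x+6y-141=0] ∩ [|B−(16, 0)|²=61]]
2. B_y = 6  [[BC ⟂ CD ⇒ 5x+6y-141=0] ∩ [|B−(16, 0)|²=61]]
   so B = (21, 6)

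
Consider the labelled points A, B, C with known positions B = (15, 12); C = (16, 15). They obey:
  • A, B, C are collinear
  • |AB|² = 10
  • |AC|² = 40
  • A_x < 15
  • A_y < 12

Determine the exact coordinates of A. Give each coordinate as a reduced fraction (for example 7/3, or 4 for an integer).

A = (14, 9)

1. A_x = 14  [[A, B, C are collinear ⇒ -3x+1y+33=0] ∩ [|A−(15, 12)|²=10]]
2. A_y = 9  [[A, B, C are collinear ⇒ -3x+1y+33=0] ∩ [|A−(15, 12)|²=10]]
   so A = (14, 9)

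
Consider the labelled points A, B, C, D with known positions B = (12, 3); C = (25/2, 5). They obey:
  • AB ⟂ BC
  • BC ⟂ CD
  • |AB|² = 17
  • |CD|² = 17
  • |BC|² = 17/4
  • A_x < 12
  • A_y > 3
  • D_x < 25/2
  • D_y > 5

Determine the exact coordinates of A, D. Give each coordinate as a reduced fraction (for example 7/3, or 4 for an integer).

A = (8, 4)
D = (17/2, 6)

1. A_x = 8  [[AB ⟂ BC ⇒ -1/2x-2y+12=0] ∩ [|A−(12, 3)|²=17]]
2. A_y = 4  [[AB ⟂ BC ⇒ -1/2x-2y+12=0] ∩ [|A−(12, 3)|²=17]]
   so A = (8, 4)
3. D_x = 17/2  [[BC ⟂ CD ⇒ 1/2x+2y-65/4=0] ∩ [|D−(25/2, 5)|²=17]]
4. D_y = 6  [[BC ⟂ CD ⇒ 1/2x+2y-65/4=0] ∩ [|D−(25/2, 5)|²=17]]
   so D = (17/2, 6)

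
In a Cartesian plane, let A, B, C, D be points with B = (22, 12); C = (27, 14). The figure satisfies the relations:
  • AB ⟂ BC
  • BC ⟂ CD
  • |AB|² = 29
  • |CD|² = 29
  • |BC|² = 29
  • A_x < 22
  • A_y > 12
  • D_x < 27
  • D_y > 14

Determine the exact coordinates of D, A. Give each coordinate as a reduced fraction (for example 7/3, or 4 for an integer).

1. D_x = 25  [[BC ⟂ CD ⇒ 5x+2y-163=0] ∩ [|D−(27, 14)|²=29]]
2. D_y = 19  [[BC ⟂ CD ⇒ 5x+2y-163=0] ∩ [|D−(27, 14)|²=29]]
   so D = (25, 19)
3. A_x = 20  [[AB ⟂ BC ⇒ -5x-2y+134=0] ∩ [|A−(22, 12)|²=29]]
4. A_y = 17  [[AB ⟂ BC ⇒ -5x-2y+134=0] ∩ [|A−(22, 12)|²=29]]
   so A = (20, 17)

D = (25, 19)
A = (20, 17)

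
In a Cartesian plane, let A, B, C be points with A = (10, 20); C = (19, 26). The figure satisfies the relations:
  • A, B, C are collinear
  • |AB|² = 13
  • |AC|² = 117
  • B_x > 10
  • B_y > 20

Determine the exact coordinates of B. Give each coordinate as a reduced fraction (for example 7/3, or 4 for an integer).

B = (13, 22)

1. B_x = 13  [[A, B, C are collinear ⇒ 6x-9y+120=0] ∩ [|B−(10, 20)|²=13]]
2. B_y = 22  [[A, B, C are collinear ⇒ 6x-9y+120=0] ∩ [|B−(10, 20)|²=13]]
   so B = (13, 22)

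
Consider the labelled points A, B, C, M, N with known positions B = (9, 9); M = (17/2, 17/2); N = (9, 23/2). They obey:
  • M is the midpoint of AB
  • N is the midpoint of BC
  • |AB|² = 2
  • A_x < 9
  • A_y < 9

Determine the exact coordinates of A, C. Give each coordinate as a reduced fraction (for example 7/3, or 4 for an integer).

A = (8, 8)
C = (9, 14)

1. A_x = 8  [A = 2·M−B = 2·(17/2, 17/2)−(9, 9)]
2. A_y = 8  [A = 2·M−B = 2·(17/2, 17/2)−(9, 9)]
   so A = (8, 8)
3. C_x = 9  [C = 2·N−B = 2·(9, 23/2)−(9, 9)]
4. C_y = 14  [C = 2·N−B = 2·(9, 23/2)−(9, 9)]
   so C = (9, 14)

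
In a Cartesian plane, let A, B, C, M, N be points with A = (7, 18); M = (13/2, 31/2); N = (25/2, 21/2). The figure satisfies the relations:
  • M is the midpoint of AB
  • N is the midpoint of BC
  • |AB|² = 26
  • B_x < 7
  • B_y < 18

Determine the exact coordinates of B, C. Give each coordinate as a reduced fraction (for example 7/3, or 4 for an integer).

B = (6, 13)
C = (19, 8)

1. B_x = 6  [B = 2·M−A = 2·(13/2, 31/2)−(7, 18)]
2. B_y = 13  [B = 2·M−A = 2·(13/2, 31/2)−(7, 18)]
   so B = (6, 13)
3. C_x = 19  [C = 2·N−B = 2·(25/2, 21/2)−(6, 13)]
4. C_y = 8  [C = 2·N−B = 2·(25/2, 21/2)−(6, 13)]
   so C = (19, 8)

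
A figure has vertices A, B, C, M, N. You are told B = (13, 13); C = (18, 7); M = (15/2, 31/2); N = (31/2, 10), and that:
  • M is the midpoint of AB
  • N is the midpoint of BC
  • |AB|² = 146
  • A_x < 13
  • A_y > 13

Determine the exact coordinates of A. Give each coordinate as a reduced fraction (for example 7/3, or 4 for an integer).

1. A_x = 2  [A = 2·M−B = 2·(15/2, 31/2)−(13, 13)]
2. A_y = 18  [A = 2·M−B = 2·(15/2, 31/2)−(13, 13)]
   so A = (2, 18)

A = (2, 18)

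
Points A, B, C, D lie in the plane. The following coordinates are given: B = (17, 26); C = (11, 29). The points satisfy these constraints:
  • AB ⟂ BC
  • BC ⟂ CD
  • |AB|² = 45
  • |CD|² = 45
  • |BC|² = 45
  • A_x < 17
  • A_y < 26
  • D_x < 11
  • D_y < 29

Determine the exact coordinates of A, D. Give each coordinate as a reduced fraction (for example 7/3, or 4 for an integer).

A = (14, 20)
D = (8, 23)

1. A_x = 14  [[AB ⟂ BC ⇒ 6x-3y-24=0] ∩ [|A−(17, 26)|²=45]]
2. A_y = 20  [[AB ⟂ BC ⇒ 6x-3y-24=0] ∩ [|A−(17, 26)|²=45]]
   so A = (14, 20)
3. D_x = 8  [[BC ⟂ CD ⇒ -6x+3y-21=0] ∩ [|D−(11, 29)|²=45]]
4. D_y = 23  [[BC ⟂ CD ⇒ -6x+3y-21=0] ∩ [|D−(11, 29)|²=45]]
   so D = (8, 23)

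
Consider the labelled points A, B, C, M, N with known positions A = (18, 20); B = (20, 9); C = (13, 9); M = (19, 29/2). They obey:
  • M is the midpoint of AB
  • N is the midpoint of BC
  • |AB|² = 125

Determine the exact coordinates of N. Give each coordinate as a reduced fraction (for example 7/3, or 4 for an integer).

N = (33/2, 9)

1. N_x = 33/2  [2·N = B+C = (20, 9)+(13, 9)]
2. N_y = 9  [2·N = B+C = (20, 9)+(13, 9)]
   so N = (33/2, 9)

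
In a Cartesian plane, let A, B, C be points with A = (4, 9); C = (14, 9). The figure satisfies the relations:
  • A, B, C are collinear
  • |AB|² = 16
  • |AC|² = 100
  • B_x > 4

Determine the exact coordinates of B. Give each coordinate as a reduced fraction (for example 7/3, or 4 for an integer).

1. B_x = 8  [[A, B, C are collinear ⇒ -10y+90=0] ∩ [|B−(4, 9)|²=16]]
2. B_y = 9  [[A, B, C are collinear ⇒ -10y+90=0] ∩ [|B−(4, 9)|²=16]]
   so B = (8, 9)

B = (8, 9)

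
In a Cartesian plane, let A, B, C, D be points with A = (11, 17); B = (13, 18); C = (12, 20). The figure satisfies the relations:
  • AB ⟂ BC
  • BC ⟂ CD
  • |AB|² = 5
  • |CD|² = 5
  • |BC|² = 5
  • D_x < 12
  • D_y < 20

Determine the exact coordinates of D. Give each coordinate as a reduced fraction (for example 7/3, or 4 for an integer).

D = (10, 19)

1. D_x = 10  [[BC ⟂ CD ⇒ -1x+2y-28=0] ∩ [|D−(12, 20)|²=5]]
2. D_y = 19  [[BC ⟂ CD ⇒ -1x+2y-28=0] ∩ [|D−(12, 20)|²=5]]
   so D = (10, 19)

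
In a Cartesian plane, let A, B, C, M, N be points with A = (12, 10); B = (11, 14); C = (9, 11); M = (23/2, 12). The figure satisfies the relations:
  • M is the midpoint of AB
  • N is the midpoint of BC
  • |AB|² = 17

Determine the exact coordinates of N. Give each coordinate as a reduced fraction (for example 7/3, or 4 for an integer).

1. N_x = 10  [2·N = B+C = (11, 14)+(9, 11)]
2. N_y = 25/2  [2·N = B+C = (11, 14)+(9, 11)]
   so N = (10, 25/2)

N = (10, 25/2)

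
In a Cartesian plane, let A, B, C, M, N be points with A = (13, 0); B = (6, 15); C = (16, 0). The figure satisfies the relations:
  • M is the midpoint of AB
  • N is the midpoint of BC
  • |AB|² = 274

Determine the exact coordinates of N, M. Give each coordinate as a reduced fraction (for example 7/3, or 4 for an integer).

N = (11, 15/2)
M = (19/2, 15/2)

1. M_x = 19/2  [2·M = A+B = (13, 0)+(6, 15)]
2. M_y = 15/2  [2·M = A+B = (13, 0)+(6, 15)]
   so M = (19/2, 15/2)
3. N_x = 11  [2·N = B+C = (6, 15)+(16, 0)]
4. N_y = 15/2  [2·N = B+C = (6, 15)+(16, 0)]
   so N = (11, 15/2)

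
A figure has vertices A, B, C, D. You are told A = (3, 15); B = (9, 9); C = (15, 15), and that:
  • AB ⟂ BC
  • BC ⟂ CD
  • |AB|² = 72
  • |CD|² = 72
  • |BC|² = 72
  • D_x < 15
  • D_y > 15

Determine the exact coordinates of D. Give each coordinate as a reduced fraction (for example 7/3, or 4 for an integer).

1. D_x = 9  [[BC ⟂ CD ⇒ 6x+6y-180=0] ∩ [|D−(15, 15)|²=72]]
2. D_y = 21  [[BC ⟂ CD ⇒ 6x+6y-180=0] ∩ [|D−(15, 15)|²=72]]
   so D = (9, 21)

D = (9, 21)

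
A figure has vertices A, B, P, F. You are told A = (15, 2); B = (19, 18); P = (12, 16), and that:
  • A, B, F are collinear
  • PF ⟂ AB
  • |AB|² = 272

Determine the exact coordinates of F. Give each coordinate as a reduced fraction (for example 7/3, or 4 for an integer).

1. F_x = 308/17  [[A, B, F are collinear ⇒ -16x+4y+232=0] ∩ [PF ⟂ AB ⇒ 4x+16y-304=0]]
2. F_y = 246/17  [[A, B, F are collinear ⇒ -16x+4y+232=0] ∩ [PF ⟂ AB ⇒ 4x+16y-304=0]]
   so F = (308/17, 246/17)

F = (308/17, 246/17)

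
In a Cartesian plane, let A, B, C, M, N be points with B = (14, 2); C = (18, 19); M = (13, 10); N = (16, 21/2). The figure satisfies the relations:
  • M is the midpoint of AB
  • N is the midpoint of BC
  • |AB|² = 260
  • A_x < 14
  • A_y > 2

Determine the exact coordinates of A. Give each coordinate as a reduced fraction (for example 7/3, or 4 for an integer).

A = (12, 18)

1. A_x = 12  [A = 2·M−B = 2·(13, 10)−(14, 2)]
2. A_y = 18  [A = 2·M−B = 2·(13, 10)−(14, 2)]
   so A = (12, 18)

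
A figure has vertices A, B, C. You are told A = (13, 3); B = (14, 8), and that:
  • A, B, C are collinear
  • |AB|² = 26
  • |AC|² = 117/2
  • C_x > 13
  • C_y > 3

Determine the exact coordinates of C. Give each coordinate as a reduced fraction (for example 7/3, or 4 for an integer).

C = (29/2, 21/2)

1. C_x = 29/2  [[A, B, C are collinear ⇒ -5x+1y+62=0] ∩ [|C−(13, 3)|²=117/2]]
2. C_y = 21/2  [[A, B, C are collinear ⇒ -5x+1y+62=0] ∩ [|C−(13, 3)|²=117/2]]
   so C = (29/2, 21/2)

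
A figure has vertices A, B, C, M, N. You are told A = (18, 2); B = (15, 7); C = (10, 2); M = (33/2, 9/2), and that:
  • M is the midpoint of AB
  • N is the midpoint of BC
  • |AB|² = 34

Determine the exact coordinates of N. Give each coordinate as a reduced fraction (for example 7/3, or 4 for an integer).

N = (25/2, 9/2)

1. N_x = 25/2  [2·N = B+C = (15, 7)+(10, 2)]
2. N_y = 9/2  [2·N = B+C = (15, 7)+(10, 2)]
   so N = (25/2, 9/2)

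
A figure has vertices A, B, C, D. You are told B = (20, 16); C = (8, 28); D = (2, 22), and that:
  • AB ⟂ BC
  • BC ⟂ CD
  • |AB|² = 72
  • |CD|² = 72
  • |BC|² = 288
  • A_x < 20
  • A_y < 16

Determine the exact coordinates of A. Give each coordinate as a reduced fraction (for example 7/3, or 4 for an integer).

A = (14, 10)

1. A_x = 14  [[AB ⟂ BC ⇒ 12x-12y-48=0] ∩ [|A−(20, 16)|²=72]]
2. A_y = 10  [[AB ⟂ BC ⇒ 12x-12y-48=0] ∩ [|A−(20, 16)|²=72]]
   so A = (14, 10)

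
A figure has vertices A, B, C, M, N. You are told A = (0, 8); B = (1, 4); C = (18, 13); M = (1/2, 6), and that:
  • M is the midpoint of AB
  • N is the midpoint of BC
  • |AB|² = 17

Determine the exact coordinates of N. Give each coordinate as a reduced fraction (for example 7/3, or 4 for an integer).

N = (19/2, 17/2)

1. N_x = 19/2  [2·N = B+C = (1, 4)+(18, 13)]
2. N_y = 17/2  [2·N = B+C = (1, 4)+(18, 13)]
   so N = (19/2, 17/2)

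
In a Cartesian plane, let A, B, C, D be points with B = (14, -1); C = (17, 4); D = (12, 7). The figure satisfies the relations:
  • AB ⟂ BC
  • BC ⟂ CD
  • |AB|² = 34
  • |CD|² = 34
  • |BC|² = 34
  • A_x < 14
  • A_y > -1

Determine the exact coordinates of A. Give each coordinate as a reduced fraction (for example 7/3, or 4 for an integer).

A = (9, 2)

1. A_x = 9  [[AB ⟂ BC ⇒ -3x-5y+37=0] ∩ [|A−(14, -1)|²=34]]
2. A_y = 2  [[AB ⟂ BC ⇒ -3x-5y+37=0] ∩ [|A−(14, -1)|²=34]]
   so A = (9, 2)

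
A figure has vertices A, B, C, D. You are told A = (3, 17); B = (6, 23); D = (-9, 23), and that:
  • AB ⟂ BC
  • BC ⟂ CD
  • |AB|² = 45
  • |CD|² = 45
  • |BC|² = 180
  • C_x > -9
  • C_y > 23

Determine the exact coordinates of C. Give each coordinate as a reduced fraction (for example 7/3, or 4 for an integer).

1. C_x = -6  [[AB ⟂ BC ⇒ 3x+6y-156=0] ∩ [|C−(-9, 23)|²=45]]
2. C_y = 29  [[AB ⟂ BC ⇒ 3x+6y-156=0] ∩ [|C−(-9, 23)|²=45]]
   so C = (-6, 29)

C = (-6, 29)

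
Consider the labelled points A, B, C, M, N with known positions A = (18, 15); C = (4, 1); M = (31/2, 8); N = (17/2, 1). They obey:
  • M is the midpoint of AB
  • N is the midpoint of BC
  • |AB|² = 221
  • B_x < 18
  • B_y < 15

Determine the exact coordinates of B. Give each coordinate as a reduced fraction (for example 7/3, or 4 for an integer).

B = (13, 1)

1. B_x = 13  [B = 2·M−A = 2·(31/2, 8)−(18, 15)]
2. B_y = 1  [B = 2·M−A = 2·(31/2, 8)−(18, 15)]
   so B = (13, 1)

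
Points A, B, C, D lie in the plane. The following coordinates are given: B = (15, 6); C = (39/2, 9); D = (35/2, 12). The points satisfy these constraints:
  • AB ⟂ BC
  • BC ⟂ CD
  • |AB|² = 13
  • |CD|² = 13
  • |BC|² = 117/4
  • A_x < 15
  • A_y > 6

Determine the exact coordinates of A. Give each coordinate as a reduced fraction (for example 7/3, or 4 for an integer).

1. A_x = 13  [[AB ⟂ BC ⇒ -9/2x-3y+171/2=0] ∩ [|A−(15, 6)|²=13]]
2. A_y = 9  [[AB ⟂ BC ⇒ -9/2x-3y+171/2=0] ∩ [|A−(15, 6)|²=13]]
   so A = (13, 9)

A = (13, 9)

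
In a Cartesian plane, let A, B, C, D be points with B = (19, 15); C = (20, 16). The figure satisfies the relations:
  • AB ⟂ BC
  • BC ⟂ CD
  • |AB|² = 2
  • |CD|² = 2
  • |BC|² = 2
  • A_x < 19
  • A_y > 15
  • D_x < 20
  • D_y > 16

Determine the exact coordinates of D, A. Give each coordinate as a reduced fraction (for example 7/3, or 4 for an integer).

D = (19, 17)
A = (18, 16)

1. D_x = 19  [[BC ⟂ CD ⇒ 1x+1y-36=0] ∩ [|D−(20, 16)|²=2]]
2. D_y = 17  [[BC ⟂ CD ⇒ 1x+1y-36=0] ∩ [|D−(20, 16)|²=2]]
   so D = (19, 17)
3. A_x = 18  [[AB ⟂ BC ⇒ -1x-1y+34=0] ∩ [|A−(19, 15)|²=2]]
4. A_y = 16  [[AB ⟂ BC ⇒ -1x-1y+34=0] ∩ [|A−(19, 15)|²=2]]
   so A = (18, 16)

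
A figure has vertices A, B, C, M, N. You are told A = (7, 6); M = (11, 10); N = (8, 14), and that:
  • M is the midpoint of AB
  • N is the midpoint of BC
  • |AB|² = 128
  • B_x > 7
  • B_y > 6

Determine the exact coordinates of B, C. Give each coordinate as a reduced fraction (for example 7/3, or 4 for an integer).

B = (15, 14)
C = (1, 14)

1. B_x = 15  [B = 2·M−A = 2·(11, 10)−(7, 6)]
2. B_y = 14  [B = 2·M−A = 2·(11, 10)−(7, 6)]
   so B = (15, 14)
3. C_x = 1  [C = 2·N−B = 2·(8, 14)−(15, 14)]
4. C_y = 14  [C = 2·N−B = 2·(8, 14)−(15, 14)]
   so C = (1, 14)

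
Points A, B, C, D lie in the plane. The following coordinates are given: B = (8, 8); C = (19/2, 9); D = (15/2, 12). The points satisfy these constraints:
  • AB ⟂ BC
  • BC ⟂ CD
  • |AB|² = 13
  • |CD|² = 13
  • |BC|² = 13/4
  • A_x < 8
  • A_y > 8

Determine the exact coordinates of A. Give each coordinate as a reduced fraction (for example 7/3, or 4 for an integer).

1. A_x = 6  [[AB ⟂ BC ⇒ -3/2x-1y+20=0] ∩ [|A−(8, 8)|²=13]]
2. A_y = 11  [[AB ⟂ BC ⇒ -3/2x-1y+20=0] ∩ [|A−(8, 8)|²=13]]
   so A = (6, 11)

A = (6, 11)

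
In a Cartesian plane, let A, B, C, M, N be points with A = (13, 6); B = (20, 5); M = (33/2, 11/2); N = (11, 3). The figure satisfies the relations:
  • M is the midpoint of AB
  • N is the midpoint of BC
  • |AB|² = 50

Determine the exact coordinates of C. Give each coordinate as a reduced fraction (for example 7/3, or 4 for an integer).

C = (2, 1)

1. C_x = 2  [C = 2·N−B = 2·(11, 3)−(20, 5)]
2. C_y = 1  [C = 2·N−B = 2·(11, 3)−(20, 5)]
   so C = (2, 1)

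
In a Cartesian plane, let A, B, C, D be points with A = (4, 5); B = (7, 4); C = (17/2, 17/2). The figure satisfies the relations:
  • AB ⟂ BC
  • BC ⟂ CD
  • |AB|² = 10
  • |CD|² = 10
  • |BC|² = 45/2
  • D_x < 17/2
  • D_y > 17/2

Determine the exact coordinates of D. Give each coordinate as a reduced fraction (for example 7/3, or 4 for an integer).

1. D_x = 11/2  [[BC ⟂ CD ⇒ 3/2x+9/2y-51=0] ∩ [|D−(17/2, 17/2)|²=10]]
2. D_y = 19/2  [[BC ⟂ CD ⇒ 3/2x+9/2y-51=0] ∩ [|D−(17/2, 17/2)|²=10]]
   so D = (11/2, 19/2)

D = (11/2, 19/2)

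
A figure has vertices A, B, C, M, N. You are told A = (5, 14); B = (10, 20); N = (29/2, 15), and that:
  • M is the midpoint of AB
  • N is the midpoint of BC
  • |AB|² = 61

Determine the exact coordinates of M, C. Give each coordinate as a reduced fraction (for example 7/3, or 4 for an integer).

M = (15/2, 17)
C = (19, 10)

1. M_x = 15/2  [2·M = A+B = (5, 14)+(10, 20)]
2. M_y = 17  [2·M = A+B = (5, 14)+(10, 20)]
   so M = (15/2, 17)
3. C_x = 19  [C = 2·N−B = 2·(29/2, 15)−(10, 20)]
4. C_y = 10  [C = 2·N−B = 2·(29/2, 15)−(10, 20)]
   so C = (19, 10)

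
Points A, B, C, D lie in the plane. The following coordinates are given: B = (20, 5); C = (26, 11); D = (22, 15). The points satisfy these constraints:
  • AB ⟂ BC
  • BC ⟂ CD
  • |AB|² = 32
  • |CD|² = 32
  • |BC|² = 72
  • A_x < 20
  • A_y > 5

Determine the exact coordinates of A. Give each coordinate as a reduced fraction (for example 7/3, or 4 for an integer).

A = (16, 9)

1. A_x = 16  [[AB ⟂ BC ⇒ -6x-6y+150=0] ∩ [|A−(20, 5)|²=32]]
2. A_y = 9  [[AB ⟂ BC ⇒ -6x-6y+150=0] ∩ [|A−(20, 5)|²=32]]
   so A = (16, 9)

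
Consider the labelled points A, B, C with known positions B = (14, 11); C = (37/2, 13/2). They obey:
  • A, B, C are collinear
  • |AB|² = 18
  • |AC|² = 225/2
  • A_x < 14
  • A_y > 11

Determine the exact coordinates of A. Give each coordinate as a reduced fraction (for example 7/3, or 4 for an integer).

1. A_x = 11  [[A, B, C are collinear ⇒ 9/2x+9/2y-225/2=0] ∩ [|A−(14, 11)|²=18]]
2. A_y = 14  [[A, B, C are collinear ⇒ 9/2x+9/2y-225/2=0] ∩ [|A−(14, 11)|²=18]]
   so A = (11, 14)

A = (11, 14)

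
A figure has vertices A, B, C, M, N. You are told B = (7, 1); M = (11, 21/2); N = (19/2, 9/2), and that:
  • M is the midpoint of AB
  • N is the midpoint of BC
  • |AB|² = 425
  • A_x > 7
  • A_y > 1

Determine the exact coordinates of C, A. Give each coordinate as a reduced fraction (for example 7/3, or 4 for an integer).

1. A_x = 15  [A = 2·M−B = 2·(11, 21/2)−(7, 1)]
2. A_y = 20  [A = 2·M−B = 2·(11, 21/2)−(7, 1)]
   so A = (15, 20)
3. C_x = 12  [C = 2·N−B = 2·(19/2, 9/2)−(7, 1)]
4. C_y = 8  [C = 2·N−B = 2·(19/2, 9/2)−(7, 1)]
   so C = (12, 8)

C = (12, 8)
A = (15, 20)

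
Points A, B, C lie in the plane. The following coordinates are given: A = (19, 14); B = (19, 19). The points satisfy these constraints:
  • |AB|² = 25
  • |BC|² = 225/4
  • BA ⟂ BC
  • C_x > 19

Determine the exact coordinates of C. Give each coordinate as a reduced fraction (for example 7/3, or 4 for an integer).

1. C_x = 53/2  [[BA ⟂ BC ⇒ -5y+95=0] ∩ [|C−(19, 19)|²=225/4]]
2. C_y = 19  [[BA ⟂ BC ⇒ -5y+95=0] ∩ [|C−(19, 19)|²=225/4]]
   so C = (53/2, 19)

C = (53/2, 19)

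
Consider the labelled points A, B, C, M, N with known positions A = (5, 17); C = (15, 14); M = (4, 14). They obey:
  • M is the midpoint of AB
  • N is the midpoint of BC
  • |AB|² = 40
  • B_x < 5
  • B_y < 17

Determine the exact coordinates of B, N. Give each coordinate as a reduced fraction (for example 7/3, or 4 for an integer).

1. B_x = 3  [B = 2·M−A = 2·(4, 14)−(5, 17)]
2. B_y = 11  [B = 2·M−A = 2·(4, 14)−(5, 17)]
   so B = (3, 11)
3. N_x = 9  [2·N = B+C = (3, 11)+(15, 14)]
4. N_y = 25/2  [2·N = B+C = (3, 11)+(15, 14)]
   so N = (9, 25/2)

B = (3, 11)
N = (9, 25/2)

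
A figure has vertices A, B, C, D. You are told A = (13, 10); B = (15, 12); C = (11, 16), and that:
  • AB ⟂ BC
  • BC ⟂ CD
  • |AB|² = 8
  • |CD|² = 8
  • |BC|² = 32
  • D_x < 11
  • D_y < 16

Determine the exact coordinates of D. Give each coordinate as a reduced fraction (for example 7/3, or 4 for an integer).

1. D_x = 9  [[BC ⟂ CD ⇒ -4x+4y-20=0] ∩ [|D−(11, 16)|²=8]]
2. D_y = 14  [[BC ⟂ CD ⇒ -4x+4y-20=0] ∩ [|D−(11, 16)|²=8]]
   so D = (9, 14)

D = (9, 14)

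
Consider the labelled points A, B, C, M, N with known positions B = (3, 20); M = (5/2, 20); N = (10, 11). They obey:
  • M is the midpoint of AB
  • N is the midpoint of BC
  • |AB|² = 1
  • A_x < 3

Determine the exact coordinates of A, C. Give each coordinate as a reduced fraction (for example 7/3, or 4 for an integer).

1. A_x = 2  [A = 2·M−B = 2·(5/2, 20)−(3, 20)]
2. A_y = 20  [A = 2·M−B = 2·(5/2, 20)−(3, 20)]
   so A = (2, 20)
3. C_x = 17  [C = 2·N−B = 2·(10, 11)−(3, 20)]
4. C_y = 2  [C = 2·N−B = 2·(10, 11)−(3, 20)]
   so C = (17, 2)

A = (2, 20)
C = (17, 2)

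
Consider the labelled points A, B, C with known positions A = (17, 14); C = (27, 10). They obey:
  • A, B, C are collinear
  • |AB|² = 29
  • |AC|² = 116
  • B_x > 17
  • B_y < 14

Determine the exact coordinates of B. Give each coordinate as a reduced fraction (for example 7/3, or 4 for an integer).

B = (22, 12)

1. B_x = 22  [[A, B, C are collinear ⇒ -4x-10y+208=0] ∩ [|B−(17, 14)|²=29]]
2. B_y = 12  [[A, B, C are collinear ⇒ -4x-10y+208=0] ∩ [|B−(17, 14)|²=29]]
   so B = (22, 12)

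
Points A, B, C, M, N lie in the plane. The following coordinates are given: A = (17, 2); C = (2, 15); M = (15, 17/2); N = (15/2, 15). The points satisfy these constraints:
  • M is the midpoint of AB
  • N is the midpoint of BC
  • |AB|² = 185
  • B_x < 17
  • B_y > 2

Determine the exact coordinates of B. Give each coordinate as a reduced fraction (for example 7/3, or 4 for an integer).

1. B_x = 13  [B = 2·M−A = 2·(15, 17/2)−(17, 2)]
2. B_y = 15  [B = 2·M−A = 2·(15, 17/2)−(17, 2)]
   so B = (13, 15)

B = (13, 15)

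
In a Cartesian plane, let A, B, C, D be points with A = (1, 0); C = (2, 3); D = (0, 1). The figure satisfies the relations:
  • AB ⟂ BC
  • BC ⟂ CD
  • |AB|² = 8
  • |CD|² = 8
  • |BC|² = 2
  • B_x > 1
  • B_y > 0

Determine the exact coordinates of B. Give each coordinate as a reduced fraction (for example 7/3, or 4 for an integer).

1. B_x = 3  [[BC ⟂ CD ⇒ 2x+2y-10=0] ∩ [|B−(1, 0)|²=8]]
2. B_y = 2  [[BC ⟂ CD ⇒ 2x+2y-10=0] ∩ [|B−(1, 0)|²=8]]
   so B = (3, 2)

B = (3, 2)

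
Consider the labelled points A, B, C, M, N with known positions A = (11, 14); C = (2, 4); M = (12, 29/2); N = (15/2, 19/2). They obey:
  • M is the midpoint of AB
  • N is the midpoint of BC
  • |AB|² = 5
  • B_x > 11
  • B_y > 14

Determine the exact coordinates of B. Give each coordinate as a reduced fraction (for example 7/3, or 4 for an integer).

1. B_x = 13  [B = 2·M−A = 2·(12, 29/2)−(11, 14)]
2. B_y = 15  [B = 2·M−A = 2·(12, 29/2)−(11, 14)]
   so B = (13, 15)

B = (13, 15)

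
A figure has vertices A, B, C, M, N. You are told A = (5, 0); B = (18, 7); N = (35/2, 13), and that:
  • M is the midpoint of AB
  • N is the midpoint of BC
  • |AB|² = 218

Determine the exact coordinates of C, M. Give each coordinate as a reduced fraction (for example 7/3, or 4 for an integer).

1. M_x = 23/2  [2·M = A+B = (5, 0)+(18, 7)]
2. M_y = 7/2  [2·M = A+B = (5, 0)+(18, 7)]
   so M = (23/2, 7/2)
3. C_x = 17  [C = 2·N−B = 2·(35/2, 13)−(18, 7)]
4. C_y = 19  [C = 2·N−B = 2·(35/2, 13)−(18, 7)]
   so C = (17, 19)

C = (17, 19)
M = (23/2, 7/2)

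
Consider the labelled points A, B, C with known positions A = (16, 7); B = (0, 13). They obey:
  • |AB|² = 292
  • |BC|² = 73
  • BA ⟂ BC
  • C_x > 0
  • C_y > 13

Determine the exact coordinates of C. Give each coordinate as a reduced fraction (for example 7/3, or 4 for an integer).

1. C_x = 3  [[BA ⟂ BC ⇒ 16x-6y+78=0] ∩ [|C−(0, 13)|²=73]]
2. C_y = 21  [[BA ⟂ BC ⇒ 16x-6y+78=0] ∩ [|C−(0, 13)|²=73]]
   so C = (3, 21)

C = (3, 21)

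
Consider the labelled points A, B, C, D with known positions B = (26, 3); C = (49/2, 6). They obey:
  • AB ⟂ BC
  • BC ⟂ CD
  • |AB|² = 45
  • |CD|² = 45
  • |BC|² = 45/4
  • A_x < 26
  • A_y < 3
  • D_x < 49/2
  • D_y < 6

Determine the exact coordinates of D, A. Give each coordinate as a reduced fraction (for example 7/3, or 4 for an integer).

1. D_x = 37/2  [[BC ⟂ CD ⇒ -3/2x+3y+75/4=0] ∩ [|D−(49/2, 6)|²=45]]
2. D_y = 3  [[BC ⟂ CD ⇒ -3/2x+3y+75/4=0] ∩ [|D−(49/2, 6)|²=45]]
   so D = (37/2, 3)
3. A_x = 20  [[AB ⟂ BC ⇒ 3/2x-3y-30=0] ∩ [|A−(26, 3)|²=45]]
4. A_y = 0  [[AB ⟂ BC ⇒ 3/2x-3y-30=0] ∩ [|A−(26, 3)|²=45]]
   so A = (20, 0)

D = (37/2, 3)
A = (20, 0)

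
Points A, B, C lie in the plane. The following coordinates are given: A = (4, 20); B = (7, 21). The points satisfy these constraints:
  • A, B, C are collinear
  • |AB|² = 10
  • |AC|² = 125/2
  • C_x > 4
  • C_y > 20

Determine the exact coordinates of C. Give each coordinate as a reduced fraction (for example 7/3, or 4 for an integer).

1. C_x = 23/2  [[A, B, C are collinear ⇒ -1x+3y-56=0] ∩ [|C−(4, 20)|²=125/2]]
2. C_y = 45/2  [[A, B, C are collinear ⇒ -1x+3y-56=0] ∩ [|C−(4, 20)|²=125/2]]
   so C = (23/2, 45/2)

C = (23/2, 45/2)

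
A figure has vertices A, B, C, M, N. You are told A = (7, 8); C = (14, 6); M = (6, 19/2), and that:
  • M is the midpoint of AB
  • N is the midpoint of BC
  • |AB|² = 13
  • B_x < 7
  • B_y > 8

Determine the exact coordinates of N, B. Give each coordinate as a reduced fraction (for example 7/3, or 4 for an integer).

1. B_x = 5  [B = 2·M−A = 2·(6, 19/2)−(7, 8)]
2. B_y = 11  [B = 2·M−A = 2·(6, 19/2)−(7, 8)]
   so B = (5, 11)
3. N_x = 19/2  [2·N = B+C = (5, 11)+(14, 6)]
4. N_y = 17/2  [2·N = B+C = (5, 11)+(14, 6)]
   so N = (19/2, 17/2)

N = (19/2, 17/2)
B = (5, 11)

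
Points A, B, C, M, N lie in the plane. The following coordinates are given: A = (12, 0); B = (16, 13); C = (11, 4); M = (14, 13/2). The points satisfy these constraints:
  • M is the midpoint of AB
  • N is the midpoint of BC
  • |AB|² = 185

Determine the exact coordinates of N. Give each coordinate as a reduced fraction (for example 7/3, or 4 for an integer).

1. N_x = 27/2  [2·N = B+C = (16, 13)+(11, 4)]
2. N_y = 17/2  [2·N = B+C = (16, 13)+(11, 4)]
   so N = (27/2, 17/2)

N = (27/2, 17/2)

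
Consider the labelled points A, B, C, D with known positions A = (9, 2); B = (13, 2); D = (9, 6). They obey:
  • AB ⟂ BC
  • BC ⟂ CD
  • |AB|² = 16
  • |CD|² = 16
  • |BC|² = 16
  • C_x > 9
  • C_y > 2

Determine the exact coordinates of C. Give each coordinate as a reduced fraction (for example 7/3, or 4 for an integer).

C = (13, 6)

1. C_x = 13  [[AB ⟂ BC ⇒ 4x-52=0] ∩ [|C−(9, 6)|²=16]]
2. C_y = 6  [[AB ⟂ BC ⇒ 4x-52=0] ∩ [|C−(9, 6)|²=16]]
   so C = (13, 6)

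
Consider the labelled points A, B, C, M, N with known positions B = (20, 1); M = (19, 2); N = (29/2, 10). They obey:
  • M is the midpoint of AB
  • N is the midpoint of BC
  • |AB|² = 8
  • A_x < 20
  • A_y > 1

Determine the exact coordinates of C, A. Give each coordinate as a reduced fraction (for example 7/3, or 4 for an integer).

1. A_x = 18  [A = 2·M−B = 2·(19, 2)−(20, 1)]
2. A_y = 3  [A = 2·M−B = 2·(19, 2)−(20, 1)]
   so A = (18, 3)
3. C_x = 9  [C = 2·N−B = 2·(29/2, 10)−(20, 1)]
4. C_y = 19  [C = 2·N−B = 2·(29/2, 10)−(20, 1)]
   so C = (9, 19)

C = (9, 19)
A = (18, 3)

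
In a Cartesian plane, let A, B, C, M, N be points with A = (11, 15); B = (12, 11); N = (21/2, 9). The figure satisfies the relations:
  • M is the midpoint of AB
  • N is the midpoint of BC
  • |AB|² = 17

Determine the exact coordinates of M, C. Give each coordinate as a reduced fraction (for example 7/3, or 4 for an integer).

M = (23/2, 13)
C = (9, 7)

1. M_x = 23/2  [2·M = A+B = (11, 15)+(12, 11)]
2. M_y = 13  [2·M = A+B = (11, 15)+(12, 11)]
   so M = (23/2, 13)
3. C_x = 9  [C = 2·N−B = 2·(21/2, 9)−(12, 11)]
4. C_y = 7  [C = 2·N−B = 2·(21/2, 9)−(12, 11)]
   so C = (9, 7)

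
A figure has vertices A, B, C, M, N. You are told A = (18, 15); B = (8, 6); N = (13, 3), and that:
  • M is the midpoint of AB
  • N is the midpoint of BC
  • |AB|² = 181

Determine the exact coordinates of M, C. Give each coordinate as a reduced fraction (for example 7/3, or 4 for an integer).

1. M_x = 13  [2·M = A+B = (18, 15)+(8, 6)]
2. M_y = 21/2  [2·M = A+B = (18, 15)+(8, 6)]
   so M = (13, 21/2)
3. C_x = 18  [C = 2·N−B = 2·(13, 3)−(8, 6)]
4. C_y = 0  [C = 2·N−B = 2·(13, 3)−(8, 6)]
   so C = (18, 0)

M = (13, 21/2)
C = (18, 0)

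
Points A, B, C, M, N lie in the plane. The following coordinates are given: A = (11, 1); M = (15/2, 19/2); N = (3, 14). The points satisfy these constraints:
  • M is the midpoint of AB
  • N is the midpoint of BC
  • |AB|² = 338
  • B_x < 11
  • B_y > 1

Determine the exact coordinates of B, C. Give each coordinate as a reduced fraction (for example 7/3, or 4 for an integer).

B = (4, 18)
C = (2, 10)

1. B_x = 4  [B = 2·M−A = 2·(15/2, 19/2)−(11, 1)]
2. B_y = 18  [B = 2·M−A = 2·(15/2, 19/2)−(11, 1)]
   so B = (4, 18)
3. C_x = 2  [C = 2·N−B = 2·(3, 14)−(4, 18)]
4. C_y = 10  [C = 2·N−B = 2·(3, 14)−(4, 18)]
   so C = (2, 10)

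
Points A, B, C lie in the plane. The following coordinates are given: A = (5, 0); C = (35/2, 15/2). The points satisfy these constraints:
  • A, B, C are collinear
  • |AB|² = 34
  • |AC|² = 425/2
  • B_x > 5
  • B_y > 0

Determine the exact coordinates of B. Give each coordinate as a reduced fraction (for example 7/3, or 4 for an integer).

B = (10, 3)

1. B_x = 10  [[A, B, C are collinear ⇒ 15/2x-25/2y-75/2=0] ∩ [|B−(5, 0)|²=34]]
2. B_y = 3  [[A, B, C are collinear ⇒ 15/2x-25/2y-75/2=0] ∩ [|B−(5, 0)|²=34]]
   so B = (10, 3)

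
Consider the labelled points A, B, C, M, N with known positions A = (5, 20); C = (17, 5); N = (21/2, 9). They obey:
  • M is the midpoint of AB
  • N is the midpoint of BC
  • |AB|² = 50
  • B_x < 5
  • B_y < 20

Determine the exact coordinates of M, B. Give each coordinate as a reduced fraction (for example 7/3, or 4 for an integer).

M = (9/2, 33/2)
B = (4, 13)

1. B_x = 4  [B = 2·N−C = 2·(21/2, 9)−(17, 5)]
2. B_y = 13  [B = 2·N−C = 2·(21/2, 9)−(17, 5)]
   so B = (4, 13)
3. M_x = 9/2  [2·M = A+B = (5, 20)+(4, 13)]
4. M_y = 33/2  [2·M = A+B = (5, 20)+(4, 13)]
   so M = (9/2, 33/2)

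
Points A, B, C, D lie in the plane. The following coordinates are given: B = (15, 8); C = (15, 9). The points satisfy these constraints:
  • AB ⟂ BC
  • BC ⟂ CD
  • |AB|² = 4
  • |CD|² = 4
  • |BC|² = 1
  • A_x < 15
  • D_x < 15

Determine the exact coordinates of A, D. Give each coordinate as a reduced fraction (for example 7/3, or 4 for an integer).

A = (13, 8)
D = (13, 9)

1. A_x = 13  [[AB ⟂ BC ⇒ -1y+8=0] ∩ [|A−(15, 8)|²=4]]
2. A_y = 8  [[AB ⟂ BC ⇒ -1y+8=0] ∩ [|A−(15, 8)|²=4]]
   so A = (13, 8)
3. D_x = 13  [[BC ⟂ CD ⇒ 1y-9=0] ∩ [|D−(15, 9)|²=4]]
4. D_y = 9  [[BC ⟂ CD ⇒ 1y-9=0] ∩ [|D−(15, 9)|²=4]]
   so D = (13, 9)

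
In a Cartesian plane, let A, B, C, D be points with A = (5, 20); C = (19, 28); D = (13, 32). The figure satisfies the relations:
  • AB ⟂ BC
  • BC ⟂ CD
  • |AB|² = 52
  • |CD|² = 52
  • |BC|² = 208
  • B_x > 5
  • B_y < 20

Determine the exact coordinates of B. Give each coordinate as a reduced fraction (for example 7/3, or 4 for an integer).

1. B_x = 11  [[BC ⟂ CD ⇒ 6x-4y-2=0] ∩ [|B−(5, 20)|²=52]]
2. B_y = 16  [[BC ⟂ CD ⇒ 6x-4y-2=0] ∩ [|B−(5, 20)|²=52]]
   so B = (11, 16)

B = (11, 16)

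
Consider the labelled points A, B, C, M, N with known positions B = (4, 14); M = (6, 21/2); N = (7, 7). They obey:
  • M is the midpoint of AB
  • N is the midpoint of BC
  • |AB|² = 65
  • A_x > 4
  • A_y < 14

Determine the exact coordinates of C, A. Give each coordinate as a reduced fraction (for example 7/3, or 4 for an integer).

1. A_x = 8  [A = 2·M−B = 2·(6, 21/2)−(4, 14)]
2. A_y = 7  [A = 2·M−B = 2·(6, 21/2)−(4, 14)]
   so A = (8, 7)
3. C_x = 10  [C = 2·N−B = 2·(7, 7)−(4, 14)]
4. C_y = 0  [C = 2·N−B = 2·(7, 7)−(4, 14)]
   so C = (10, 0)

C = (10, 0)
A = (8, 7)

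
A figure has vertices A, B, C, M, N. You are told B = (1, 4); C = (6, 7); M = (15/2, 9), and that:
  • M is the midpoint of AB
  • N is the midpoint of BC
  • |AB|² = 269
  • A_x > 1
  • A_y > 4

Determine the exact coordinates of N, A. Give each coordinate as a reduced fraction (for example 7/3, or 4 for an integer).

1. A_x = 14  [A = 2·M−B = 2·(15/2, 9)−(1, 4)]
2. A_y = 14  [A = 2·M−B = 2·(15/2, 9)−(1, 4)]
   so A = (14, 14)
3. N_x = 7/2  [2·N = B+C = (1, 4)+(6, 7)]
4. N_y = 11/2  [2·N = B+C = (1, 4)+(6, 7)]
   so N = (7/2, 11/2)

N = (7/2, 11/2)
A = (14, 14)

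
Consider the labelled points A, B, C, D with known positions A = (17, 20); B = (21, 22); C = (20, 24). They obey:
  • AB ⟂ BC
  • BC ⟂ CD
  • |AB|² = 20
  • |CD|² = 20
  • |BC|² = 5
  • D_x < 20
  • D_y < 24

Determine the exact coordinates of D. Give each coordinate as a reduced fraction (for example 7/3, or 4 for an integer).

1. D_x = 16  [[BC ⟂ CD ⇒ -1x+2y-28=0] ∩ [|D−(20, 24)|²=20]]
2. D_y = 22  [[BC ⟂ CD ⇒ -1x+2y-28=0] ∩ [|D−(20, 24)|²=20]]
   so D = (16, 22)

D = (16, 22)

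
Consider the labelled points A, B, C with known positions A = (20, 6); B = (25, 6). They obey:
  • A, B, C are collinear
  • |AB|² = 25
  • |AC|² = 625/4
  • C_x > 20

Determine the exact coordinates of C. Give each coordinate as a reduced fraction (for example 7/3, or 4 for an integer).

1. C_x = 65/2  [[A, B, C are collinear ⇒ 5y-30=0] ∩ [|C−(20, 6)|²=625/4]]
2. C_y = 6  [[A, B, C are collinear ⇒ 5y-30=0] ∩ [|C−(20, 6)|²=625/4]]
   so C = (65/2, 6)

C = (65/2, 6)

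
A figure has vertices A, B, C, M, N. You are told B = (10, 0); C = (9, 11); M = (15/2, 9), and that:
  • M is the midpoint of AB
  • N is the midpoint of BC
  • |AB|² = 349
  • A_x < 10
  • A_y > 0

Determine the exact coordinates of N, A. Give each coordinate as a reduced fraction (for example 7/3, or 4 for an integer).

N = (19/2, 11/2)
A = (5, 18)

1. A_x = 5  [A = 2·M−B = 2·(15/2, 9)−(10, 0)]
2. A_y = 18  [A = 2·M−B = 2·(15/2, 9)−(10, 0)]
   so A = (5, 18)
3. N_x = 19/2  [2·N = B+C = (10, 0)+(9, 11)]
4. N_y = 11/2  [2·N = B+C = (10, 0)+(9, 11)]
   so N = (19/2, 11/2)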